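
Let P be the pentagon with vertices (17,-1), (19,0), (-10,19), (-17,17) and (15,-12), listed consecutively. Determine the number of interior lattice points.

334

Using the shoelace formula, 2A = |(17·0 − 19·(-1)) + (19·19 − (-10)·0) + ((-10)·17 − (-17)·19) + ((-17)·(-12) − 15·17) + (15·(-1) − 17·(-12))| = 671, so the area is 671/2.
The number of boundary lattice points is Σ gcd(|Δx|,|Δy|) = gcd(2,1) + gcd(29,19) + gcd(7,2) + gcd(32,29) + gcd(2,11) = 1+1+1+1+1 = 5.
Pick's theorem gives I = A − B/2 + 1 = 671/2 − 5/2 + 1 = 334.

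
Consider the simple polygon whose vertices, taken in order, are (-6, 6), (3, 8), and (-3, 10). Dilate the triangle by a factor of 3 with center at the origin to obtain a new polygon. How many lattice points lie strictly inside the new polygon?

130

Using the shoelace formula, 2A = |((-6)·8 − 3·6) + (3·10 − (-3)·8) + ((-3)·6 − (-6)·10)| = 30, so the area is 15.
The number of boundary lattice points is Σ gcd(|Δx|,|Δy|) = gcd(9,2) + gcd(6,2) + gcd(3,4) = 1+2+1 = 4.
Scaling by 3 multiplies the area by 3² = 9 (so the new area is 135) and multiplies the boundary lattice-point count by 3, giving 12.
By Pick's theorem, the interior count of the dilated polygon is 135 − 12/2 + 1 = 130.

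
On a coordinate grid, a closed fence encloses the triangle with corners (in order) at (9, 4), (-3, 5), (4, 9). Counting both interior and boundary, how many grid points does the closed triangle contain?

Using the shoelace formula, 2A = |[9·5 − (-3)·4] + [(-3)·9 − 4·5] + [4·4 − 9·9]| = 55, so the area is 55/2.
Summing gcd(|Δx|,|Δy|) over the edges gives the boundary count: gcd(12,1) + gcd(7,4) + gcd(5,5) = 1+1+5 = 7.
Pick's theorem gives I = A − B/2 + 1 = 55/2 − 7/2 + 1 = 25, so the closed region contains I + B = 25 + 7 = 32 lattice points.

32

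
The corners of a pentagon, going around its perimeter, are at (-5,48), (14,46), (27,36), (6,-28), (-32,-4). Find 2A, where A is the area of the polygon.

5088

By the shoelace formula, twice the signed area is |((-5)·46 − 14·48) + (14·36 − 27·46) + (27·(-28) − 6·36) + (6·(-4) − (-32)·(-28)) + ((-32)·48 − (-5)·(-4))| = 5088, so the area is 2544.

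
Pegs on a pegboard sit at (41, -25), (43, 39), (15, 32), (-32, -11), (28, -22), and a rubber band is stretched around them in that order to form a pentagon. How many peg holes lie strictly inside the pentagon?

The shoelace formula gives twice the area as |[41·39 − 43·(-25)] + [43·32 − 15·39] + [15·(-11) − (-32)·32] + [(-32)·(-22) − 28·(-11)] + [28·(-25) − 41·(-22)]| = 5538, so the area is 2769.
Summing gcd(|Δx|,|Δy|) over the edges gives the boundary count: gcd(2,64) + gcd(28,7) + gcd(47,43) + gcd(60,11) + gcd(13,3) = 2+7+1+1+1 = 12.
By Pick's theorem A = I + B/2 − 1, so I = 2769 − 12/2 + 1 = 2764.

2764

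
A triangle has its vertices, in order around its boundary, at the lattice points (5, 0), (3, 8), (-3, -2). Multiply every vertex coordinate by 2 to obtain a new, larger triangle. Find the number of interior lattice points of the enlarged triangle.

Using the shoelace formula, 2A = |(5·8 − 3·0) + (3·(-2) − (-3)·8) + ((-3)·0 − 5·(-2))| = 68, so the area is 34.
Along each edge there are gcd(|Δx|,|Δy|)+1 lattice points, so counting each shared vertex once the boundary has gcd(2,8) + gcd(6,10) + gcd(8,2) = 2+2+2 = 6.
Scaling by 2 multiplies the area by 2² = 4 (so the new area is 136) and multiplies the boundary lattice-point count by 2, giving 12.
By Pick's theorem, the interior count of the dilated polygon is 136 − 12/2 + 1 = 131.

131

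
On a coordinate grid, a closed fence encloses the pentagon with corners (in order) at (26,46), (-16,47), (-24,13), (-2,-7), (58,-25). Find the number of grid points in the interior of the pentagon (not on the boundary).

By the shoelace formula, twice the signed area is |(26·47 − (-16)·46) + ((-16)·13 − (-24)·47) + ((-24)·(-7) − (-2)·13) + ((-2)·(-25) − 58·(-7)) + (58·46 − 26·(-25))| = 6846, so the area is 3423.
Summing gcd(|Δx|,|Δy|) over the edges gives the boundary count: gcd(42,1) + gcd(8,34) + gcd(22,20) + gcd(60,18) + gcd(32,71) = 1+2+2+6+1 = 12.
Pick's theorem gives I = A − B/2 + 1 = 3423 − 12/2 + 1 = 3418.

3418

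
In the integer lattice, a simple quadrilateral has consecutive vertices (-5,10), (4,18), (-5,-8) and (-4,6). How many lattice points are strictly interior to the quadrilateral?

71

Using the shoelace formula, 2A = |[(-5)·18 − 4·10] + [4·(-8) − (-5)·18] + [(-5)·6 − (-4)·(-8)] + [(-4)·10 − (-5)·6]| = 144, so the area is 72.
The number of boundary lattice points is Σ gcd(|Δx|,|Δy|) = gcd(9,8) + gcd(9,26) + gcd(1,14) + gcd(1,4) = 1+1+1+1 = 4.
Pick's theorem gives I = A − B/2 + 1 = 72 − 4/2 + 1 = 71.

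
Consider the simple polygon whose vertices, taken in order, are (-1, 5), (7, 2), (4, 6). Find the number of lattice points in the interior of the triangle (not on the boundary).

By the shoelace formula, twice the signed area is |[(-1)·2 − 7·5] + [7·6 − 4·2] + [4·5 − (-1)·6]| = 23, so the area is 11.5.
Summing gcd(|Δx|,|Δy|) over the edges gives the boundary count: gcd(8,3) + gcd(3,4) + gcd(5,1) = 1+1+1 = 3.
By Pick's theorem A = I + B/2 − 1, so I = 11.5 − 3/2 + 1 = 11.

11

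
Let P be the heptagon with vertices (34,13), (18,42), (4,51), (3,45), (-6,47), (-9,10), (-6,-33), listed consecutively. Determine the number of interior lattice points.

2070

The shoelace formula gives twice the area as |(34·42 − 18·13) + (18·51 − 4·42) + (4·45 − 3·51) + (3·47 − (-6)·45) + ((-6)·10 − (-9)·47) + ((-9)·(-33) − (-6)·10) + ((-6)·13 − 34·(-33))| = 4146, so the area is 2073.
The number of boundary lattice points is Σ gcd(|Δx|,|Δy|) = gcd(16,29) + gcd(14,9) + gcd(1,6) + gcd(9,2) + gcd(3,37) + gcd(3,43) + gcd(40,46) = 1+1+1+1+1+1+2 = 8.
Pick's theorem gives I = A − B/2 + 1 = 2073 − 8/2 + 1 = 2070.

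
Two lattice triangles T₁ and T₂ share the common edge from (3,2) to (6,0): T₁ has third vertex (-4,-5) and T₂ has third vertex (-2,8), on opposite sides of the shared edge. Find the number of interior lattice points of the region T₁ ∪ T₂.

12

The union is the simple quadrilateral with vertices (3,2), (-4,-5), (6,0), (-2,8) in order.
By the shoelace formula, twice the signed area is |[3·(-5) − (-4)·2] + [(-4)·0 − 6·(-5)] + [6·8 − (-2)·0] + [(-2)·2 − 3·8]| = 43, so the area is 21.5.
Summing gcd(|Δx|,|Δy|) over the edges gives the boundary count: gcd(7,7) + gcd(10,5) + gcd(8,8) + gcd(5,6) = 7+5+8+1 = 21.
By Pick's theorem I = A − B/2 + 1 = 21.5 − 21/2 + 1 = 12.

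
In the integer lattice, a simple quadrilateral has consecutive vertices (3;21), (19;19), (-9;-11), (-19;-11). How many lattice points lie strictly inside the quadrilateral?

421

Using the shoelace formula, 2A = |[3·19 − 19·21] + [19·(-11) − (-9)·19] + [(-9)·(-11) − (-19)·(-11)] + [(-19)·21 − 3·(-11)]| = 856, so the area is 428.
The number of boundary lattice points is Σ gcd(|Δx|,|Δy|) = gcd(16,2) + gcd(28,30) + gcd(10,0) + gcd(22,32) = 2+2+10+2 = 16.
By Pick's theorem A = I + B/2 − 1, so I = 428 − 16/2 + 1 = 421.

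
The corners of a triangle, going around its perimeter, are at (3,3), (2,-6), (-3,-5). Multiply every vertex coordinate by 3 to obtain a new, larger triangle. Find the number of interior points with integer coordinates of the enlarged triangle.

202

Using the shoelace formula, 2A = |(3·(-6) − 2·3) + (2·(-5) − (-3)·(-6)) + ((-3)·3 − 3·(-5))| = 46, so the area is 23.
Summing gcd(|Δx|,|Δy|) over the edges gives the boundary count: gcd(1,9) + gcd(5,1) + gcd(6,8) = 1+1+2 = 4.
Scaling by 3 multiplies the area by 3² = 9 (so the new area is 207) and multiplies the boundary lattice-point count by 3, giving 12.
By Pick's theorem, the interior count of the dilated polygon is 207 − 12/2 + 1 = 202.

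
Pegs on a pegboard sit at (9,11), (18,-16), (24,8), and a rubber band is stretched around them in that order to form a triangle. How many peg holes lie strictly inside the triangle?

By the shoelace formula, twice the signed area is |[9·(-16) − 18·11] + [18·8 − 24·(-16)] + [24·11 − 9·8]| = 378, so the area is 189.
The number of boundary lattice points is Σ gcd(|Δx|,|Δy|) = gcd(9,27) + gcd(6,24) + gcd(15,3) = 9+6+3 = 18.
By Pick's theorem A = I + B/2 − 1, so I = 189 − 18/2 + 1 = 181.

181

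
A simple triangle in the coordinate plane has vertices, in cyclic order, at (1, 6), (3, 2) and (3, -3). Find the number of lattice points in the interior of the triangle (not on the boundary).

By the shoelace formula, twice the signed area is |(1·2 − 3·6) + (3·(-3) − 3·2) + (3·6 − 1·(-3))| = 10, so the area is 5.
Along each edge there are gcd(|Δx|,|Δy|)+1 lattice points, so counting each shared vertex once the boundary has gcd(2,4) + gcd(0,5) + gcd(2,9) = 2+5+1 = 8.
Pick's theorem gives I = A − B/2 + 1 = 5 − 8/2 + 1 = 2.

2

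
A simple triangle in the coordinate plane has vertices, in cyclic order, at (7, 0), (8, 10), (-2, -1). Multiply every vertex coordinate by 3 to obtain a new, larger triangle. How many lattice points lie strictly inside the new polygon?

By the shoelace formula, twice the signed area is |[7·10 − 8·0] + [8·(-1) − (-2)·10] + [(-2)·0 − 7·(-1)]| = 89, so the area is 44.5.
Summing gcd(|Δx|,|Δy|) over the edges gives the boundary count: gcd(1,10) + gcd(10,11) + gcd(9,1) = 1+1+1 = 3.
Scaling by 3 multiplies the area by 3² = 9 (so the new area is 400.5) and multiplies the boundary lattice-point count by 3, giving 9.
By Pick's theorem, the interior count of the dilated polygon is 400.5 − 9/2 + 1 = 397.

397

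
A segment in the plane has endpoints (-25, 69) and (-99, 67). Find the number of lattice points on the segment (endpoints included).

3

The number of lattice points on a segment between lattice points is gcd(|Δx|,|Δy|) + 1 = gcd(74,2) + 1 = 2 + 1 = 3.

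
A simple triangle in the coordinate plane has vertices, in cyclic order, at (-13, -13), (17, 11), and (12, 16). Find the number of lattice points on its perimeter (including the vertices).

Along each edge there are gcd(|Δx|,|Δy|)+1 lattice points, so counting each shared vertex once the boundary has gcd(30,24) + gcd(5,5) + gcd(25,29) = 6+5+1 = 12.

12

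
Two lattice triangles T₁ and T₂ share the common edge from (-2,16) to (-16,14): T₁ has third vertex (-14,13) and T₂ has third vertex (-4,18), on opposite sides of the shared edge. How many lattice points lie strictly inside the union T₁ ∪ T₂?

21

The union is the simple quadrilateral with vertices (-2,16), (-14,13), (-16,14), (-4,18) in order.
By the shoelace formula, twice the signed area is |[(-2)·13 − (-14)·16] + [(-14)·14 − (-16)·13] + [(-16)·18 − (-4)·14] + [(-4)·16 − (-2)·18]| = 50, so the area is 25.
The number of boundary lattice points is Σ gcd(|Δx|,|Δy|) = gcd(12,3) + gcd(2,1) + gcd(12,4) + gcd(2,2) = 3+1+4+2 = 10.
By Pick's theorem I = A − B/2 + 1 = 25 − 10/2 + 1 = 21.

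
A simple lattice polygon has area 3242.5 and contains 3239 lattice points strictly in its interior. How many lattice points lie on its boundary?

9

Pick's theorem gives A = I + B/2 − 1, so B = 2(A − I + 1) = 2(3242.5 − 3239 + 1) = 9.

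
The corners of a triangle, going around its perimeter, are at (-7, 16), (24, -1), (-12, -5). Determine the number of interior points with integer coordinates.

366

Using the shoelace formula, 2A = |((-7)·(-1) − 24·16) + (24·(-5) − (-12)·(-1)) + ((-12)·16 − (-7)·(-5))| = 736, so the area is 368.
Summing gcd(|Δx|,|Δy|) over the edges gives the boundary count: gcd(31,17) + gcd(36,4) + gcd(5,21) = 1+4+1 = 6.
Pick's theorem gives I = A − B/2 + 1 = 368 − 6/2 + 1 = 366.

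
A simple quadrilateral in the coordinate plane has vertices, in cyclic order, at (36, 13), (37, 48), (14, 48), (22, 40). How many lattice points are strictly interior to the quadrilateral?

By the shoelace formula, twice the signed area is |[36·48 − 37·13] + [37·48 − 14·48] + [14·40 − 22·48] + [22·13 − 36·40]| = 701, so the area is 350.5.
Summing gcd(|Δx|,|Δy|) over the edges gives the boundary count: gcd(1,35) + gcd(23,0) + gcd(8,8) + gcd(14,27) = 1+23+8+1 = 33.
By Pick's theorem A = I + B/2 − 1, so I = 350.5 − 33/2 + 1 = 335.

335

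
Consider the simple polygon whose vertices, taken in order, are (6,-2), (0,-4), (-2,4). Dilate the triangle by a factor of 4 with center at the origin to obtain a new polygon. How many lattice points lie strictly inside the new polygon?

By the shoelace formula, twice the signed area is |(6·(-4) − 0·(-2)) + (0·4 − (-2)·(-4)) + ((-2)·(-2) − 6·4)| = 52, so the area is 26.
Summing gcd(|Δx|,|Δy|) over the edges gives the boundary count: gcd(6,2) + gcd(2,8) + gcd(8,6) = 2+2+2 = 6.
Scaling by 4 multiplies the area by 4² = 16 (so the new area is 416) and multiplies the boundary lattice-point count by 4, giving 24.
By Pick's theorem, the interior count of the dilated polygon is 416 − 24/2 + 1 = 405.

405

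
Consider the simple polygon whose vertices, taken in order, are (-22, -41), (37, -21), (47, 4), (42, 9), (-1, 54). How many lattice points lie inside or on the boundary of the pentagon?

By the shoelace formula, twice the signed area is |((-22)·(-21) − 37·(-41)) + (37·4 − 47·(-21)) + (47·9 − 42·4) + (42·54 − (-1)·9) + ((-1)·(-41) − (-22)·54)| = 6875, so the area is 6875/2.
The number of boundary lattice points is Σ gcd(|Δx|,|Δy|) = gcd(59,20) + gcd(10,25) + gcd(5,5) + gcd(43,45) + gcd(21,95) = 1+5+5+1+1 = 13.
Pick's theorem gives I = A − B/2 + 1 = 6875/2 − 13/2 + 1 = 3432, so the closed region contains I + B = 3432 + 13 = 3445 lattice points.

3445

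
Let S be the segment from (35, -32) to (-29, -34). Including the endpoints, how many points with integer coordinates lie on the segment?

The number of lattice points on a segment between lattice points is gcd(|Δx|,|Δy|) + 1 = gcd(64,2) + 1 = 2 + 1 = 3.

3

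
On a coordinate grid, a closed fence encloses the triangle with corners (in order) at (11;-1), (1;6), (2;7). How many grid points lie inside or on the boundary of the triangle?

The shoelace formula gives twice the area as |[11·6 − 1·(-1)] + [1·7 − 2·6] + [2·(-1) − 11·7]| = 17, so the area is 8.5.
Summing gcd(|Δx|,|Δy|) over the edges gives the boundary count: gcd(10,7) + gcd(1,1) + gcd(9,8) = 1+1+1 = 3.
Pick's theorem gives I = A − B/2 + 1 = 8.5 − 3/2 + 1 = 8, so the closed region contains I + B = 8 + 3 = 11 lattice points.

11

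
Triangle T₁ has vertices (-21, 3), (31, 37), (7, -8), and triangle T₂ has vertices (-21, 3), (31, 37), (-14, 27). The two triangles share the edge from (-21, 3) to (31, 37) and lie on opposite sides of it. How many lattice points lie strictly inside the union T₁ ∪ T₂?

The union is the simple quadrilateral with vertices (-21, 3), (7, -8), (31, 37), (-14, 27) in order.
Using the shoelace formula, 2A = |((-21)·(-8) − 7·3) + (7·37 − 31·(-8)) + (31·27 − (-14)·37) + ((-14)·3 − (-21)·27)| = 2534, so the area is 1267.
The number of boundary lattice points is Σ gcd(|Δx|,|Δy|) = gcd(28,11) + gcd(24,45) + gcd(45,10) + gcd(7,24) = 1+3+5+1 = 10.
By Pick's theorem I = A − B/2 + 1 = 1267 − 10/2 + 1 = 1263.

1263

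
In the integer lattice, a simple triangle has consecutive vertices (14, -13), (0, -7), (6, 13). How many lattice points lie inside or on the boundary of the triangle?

162

The shoelace formula gives twice the area as |(14·(-7) − 0·(-13)) + (0·13 − 6·(-7)) + (6·(-13) − 14·13)| = 316, so the area is 158.
Summing gcd(|Δx|,|Δy|) over the edges gives the boundary count: gcd(14,6) + gcd(6,20) + gcd(8,26) = 2+2+2 = 6.
Pick's theorem gives I = A − B/2 + 1 = 158 − 6/2 + 1 = 156, so the closed region contains I + B = 156 + 6 = 162 lattice points.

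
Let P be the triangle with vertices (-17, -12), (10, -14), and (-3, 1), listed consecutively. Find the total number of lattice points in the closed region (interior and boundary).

192

By the shoelace formula, twice the signed area is |[(-17)·(-14) − 10·(-12)] + [10·1 − (-3)·(-14)] + [(-3)·(-12) − (-17)·1]| = 379, so the area is 379/2.
Along each edge there are gcd(|Δx|,|Δy|)+1 lattice points, so counting each shared vertex once the boundary has gcd(27,2) + gcd(13,15) + gcd(14,13) = 1+1+1 = 3.
Pick's theorem gives I = A − B/2 + 1 = 379/2 − 3/2 + 1 = 189, so the closed region contains I + B = 189 + 3 = 192 lattice points.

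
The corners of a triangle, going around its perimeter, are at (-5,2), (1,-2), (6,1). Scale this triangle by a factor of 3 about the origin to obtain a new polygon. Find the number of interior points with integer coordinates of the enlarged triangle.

Using the shoelace formula, 2A = |[(-5)·(-2) − 1·2] + [1·1 − 6·(-2)] + [6·2 − (-5)·1]| = 38, so the area is 19.
Summing gcd(|Δx|,|Δy|) over the edges gives the boundary count: gcd(6,4) + gcd(5,3) + gcd(11,1) = 2+1+1 = 4.
Scaling by 3 multiplies the area by 3² = 9 (so the new area is 171) and multiplies the boundary lattice-point count by 3, giving 12.
By Pick's theorem, the interior count of the dilated polygon is 171 − 12/2 + 1 = 166.

166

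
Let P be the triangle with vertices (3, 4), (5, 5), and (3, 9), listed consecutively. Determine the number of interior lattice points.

2

The shoelace formula gives twice the area as |(3·5 − 5·4) + (5·9 − 3·5) + (3·4 − 3·9)| = 10, so the area is 5.
Summing gcd(|Δx|,|Δy|) over the edges gives the boundary count: gcd(2,1) + gcd(2,4) + gcd(0,5) = 1+2+5 = 8.
Pick's theorem gives I = A − B/2 + 1 = 5 − 8/2 + 1 = 2.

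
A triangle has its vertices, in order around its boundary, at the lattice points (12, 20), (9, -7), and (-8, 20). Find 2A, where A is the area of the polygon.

540

By the shoelace formula, twice the signed area is |[12·(-7) − 9·20] + [9·20 − (-8)·(-7)] + [(-8)·20 − 12·20]| = 540, so the area is 270.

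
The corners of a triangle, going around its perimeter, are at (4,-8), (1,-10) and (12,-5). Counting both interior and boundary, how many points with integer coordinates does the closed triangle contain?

The shoelace formula gives twice the area as |[4·(-10) − 1·(-8)] + [1·(-5) − 12·(-10)] + [12·(-8) − 4·(-5)]| = 7, so the area is 7/2.
Along each edge there are gcd(|Δx|,|Δy|)+1 lattice points, so counting each shared vertex once the boundary has gcd(3,2) + gcd(11,5) + gcd(8,3) = 1+1+1 = 3.
Pick's theorem gives I = A − B/2 + 1 = 7/2 − 3/2 + 1 = 3, so the closed region contains I + B = 3 + 3 = 6 lattice points.

6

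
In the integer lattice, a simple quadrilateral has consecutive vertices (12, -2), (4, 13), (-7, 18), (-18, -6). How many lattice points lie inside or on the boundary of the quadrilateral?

By the shoelace formula, twice the signed area is |(12·13 − 4·(-2)) + (4·18 − (-7)·13) + ((-7)·(-6) − (-18)·18) + ((-18)·(-2) − 12·(-6))| = 801, so the area is 801/2.
Summing gcd(|Δx|,|Δy|) over the edges gives the boundary count: gcd(8,15) + gcd(11,5) + gcd(11,24) + gcd(30,4) = 1+1+1+2 = 5.
Pick's theorem gives I = A − B/2 + 1 = 801/2 − 5/2 + 1 = 399, so the closed region contains I + B = 399 + 5 = 404 lattice points.

404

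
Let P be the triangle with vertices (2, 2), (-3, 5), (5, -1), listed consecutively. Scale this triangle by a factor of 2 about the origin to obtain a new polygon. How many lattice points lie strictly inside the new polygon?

7

Using the shoelace formula, 2A = |[2·5 − (-3)·2] + [(-3)·(-1) − 5·5] + [5·2 − 2·(-1)]| = 6, so the area is 3.
The number of boundary lattice points is Σ gcd(|Δx|,|Δy|) = gcd(5,3) + gcd(8,6) + gcd(3,3) = 1+2+3 = 6.
Scaling by 2 multiplies the area by 2² = 4 (so the new area is 12) and multiplies the boundary lattice-point count by 2, giving 12.
By Pick's theorem, the interior count of the dilated polygon is 12 − 12/2 + 1 = 7.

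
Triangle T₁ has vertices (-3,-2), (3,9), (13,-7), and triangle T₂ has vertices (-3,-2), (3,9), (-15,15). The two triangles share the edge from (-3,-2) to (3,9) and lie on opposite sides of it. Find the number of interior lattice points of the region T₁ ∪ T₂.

216

The union is the simple quadrilateral with vertices (-3,-2), (13,-7), (3,9), (-15,15) in order.
Using the shoelace formula, 2A = |((-3)·(-7) − 13·(-2)) + (13·9 − 3·(-7)) + (3·15 − (-15)·9) + ((-15)·(-2) − (-3)·15)| = 440, so the area is 220.
Summing gcd(|Δx|,|Δy|) over the edges gives the boundary count: gcd(16,5) + gcd(10,16) + gcd(18,6) + gcd(12,17) = 1+2+6+1 = 10.
By Pick's theorem I = A − B/2 + 1 = 220 − 10/2 + 1 = 216.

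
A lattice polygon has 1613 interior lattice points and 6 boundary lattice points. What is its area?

Pick's theorem states A = I + B/2 − 1, so A = 1613 + 6/2 − 1 = 1615.

1615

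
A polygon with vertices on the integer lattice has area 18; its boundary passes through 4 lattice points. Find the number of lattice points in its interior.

17

Pick's theorem A = I + B/2 − 1 rearranges to I = A − B/2 + 1 = 18 − 4/2 + 1 = 17.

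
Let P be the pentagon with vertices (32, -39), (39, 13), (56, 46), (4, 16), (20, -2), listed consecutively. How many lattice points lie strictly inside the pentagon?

1333

The shoelace formula gives twice the area as |(32·13 − 39·(-39)) + (39·46 − 56·13) + (56·16 − 4·46) + (4·(-2) − 20·16) + (20·(-39) − 32·(-2))| = 2671, so the area is 1335.5.
The number of boundary lattice points is Σ gcd(|Δx|,|Δy|) = gcd(7,52) + gcd(17,33) + gcd(52,30) + gcd(16,18) + gcd(12,37) = 1+1+2+2+1 = 7.
Pick's theorem gives I = A − B/2 + 1 = 1335.5 − 7/2 + 1 = 1333.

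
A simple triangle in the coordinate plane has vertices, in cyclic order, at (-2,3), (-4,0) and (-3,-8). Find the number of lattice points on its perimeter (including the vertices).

3

The number of boundary lattice points is Σ gcd(|Δx|,|Δy|) = gcd(2,3) + gcd(1,8) + gcd(1,11) = 1+1+1 = 3.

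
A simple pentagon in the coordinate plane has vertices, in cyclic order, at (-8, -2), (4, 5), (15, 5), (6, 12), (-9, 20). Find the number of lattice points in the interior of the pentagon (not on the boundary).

228

The shoelace formula gives twice the area as |[(-8)·5 − 4·(-2)] + [4·5 − 15·5] + [15·12 − 6·5] + [6·20 − (-9)·12] + [(-9)·(-2) − (-8)·20]| = 469, so the area is 234.5.
Along each edge there are gcd(|Δx|,|Δy|)+1 lattice points, so counting each shared vertex once the boundary has gcd(12,7) + gcd(11,0) + gcd(9,7) + gcd(15,8) + gcd(1,22) = 1+11+1+1+1 = 15.
By Pick's theorem A = I + B/2 − 1, so I = 234.5 − 15/2 + 1 = 228.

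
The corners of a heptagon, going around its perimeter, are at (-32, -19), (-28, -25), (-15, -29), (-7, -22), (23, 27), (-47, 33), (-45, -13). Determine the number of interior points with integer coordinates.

2852

Using the shoelace formula, 2A = |((-32)·(-25) − (-28)·(-19)) + ((-28)·(-29) − (-15)·(-25)) + ((-15)·(-22) − (-7)·(-29)) + ((-7)·27 − 23·(-22)) + (23·33 − (-47)·27) + ((-47)·(-13) − (-45)·33) + ((-45)·(-19) − (-32)·(-13))| = 5712, so the area is 2856.
Summing gcd(|Δx|,|Δy|) over the edges gives the boundary count: gcd(4,6) + gcd(13,4) + gcd(8,7) + gcd(30,49) + gcd(70,6) + gcd(2,46) + gcd(13,6) = 2+1+1+1+2+2+1 = 10.
Pick's theorem gives I = A − B/2 + 1 = 2856 − 10/2 + 1 = 2852.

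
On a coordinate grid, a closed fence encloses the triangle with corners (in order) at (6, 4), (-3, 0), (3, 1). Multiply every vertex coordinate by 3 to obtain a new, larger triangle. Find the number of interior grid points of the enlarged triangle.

61

Using the shoelace formula, 2A = |[6·0 − (-3)·4] + [(-3)·1 − 3·0] + [3·4 − 6·1]| = 15, so the area is 15/2.
Along each edge there are gcd(|Δx|,|Δy|)+1 lattice points, so counting each shared vertex once the boundary has gcd(9,4) + gcd(6,1) + gcd(3,3) = 1+1+3 = 5.
Scaling by 3 multiplies the area by 3² = 9 (so the new area is 135/2) and multiplies the boundary lattice-point count by 3, giving 15.
By Pick's theorem, the interior count of the dilated polygon is 135/2 − 15/2 + 1 = 61.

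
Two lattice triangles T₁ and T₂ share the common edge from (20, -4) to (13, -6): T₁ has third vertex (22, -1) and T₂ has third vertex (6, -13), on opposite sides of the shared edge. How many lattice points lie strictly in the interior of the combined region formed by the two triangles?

The union is the simple quadrilateral with vertices (20, -4), (22, -1), (13, -6), (6, -13) in order.
By the shoelace formula, twice the signed area is |[20·(-1) − 22·(-4)] + [22·(-6) − 13·(-1)] + [13·(-13) − 6·(-6)] + [6·(-4) − 20·(-13)]| = 52, so the area is 26.
The number of boundary lattice points is Σ gcd(|Δx|,|Δy|) = gcd(2,3) + gcd(9,5) + gcd(7,7) + gcd(14,9) = 1+1+7+1 = 10.
By Pick's theorem I = A − B/2 + 1 = 26 − 10/2 + 1 = 22.

22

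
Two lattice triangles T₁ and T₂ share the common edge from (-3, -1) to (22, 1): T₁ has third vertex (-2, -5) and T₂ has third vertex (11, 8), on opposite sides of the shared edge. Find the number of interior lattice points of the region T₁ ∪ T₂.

The union is the simple quadrilateral with vertices (-3, -1), (-2, -5), (22, 1), (11, 8) in order.
The shoelace formula gives twice the area as |((-3)·(-5) − (-2)·(-1)) + ((-2)·1 − 22·(-5)) + (22·8 − 11·1) + (11·(-1) − (-3)·8)| = 299, so the area is 149.5.
Along each edge there are gcd(|Δx|,|Δy|)+1 lattice points, so counting each shared vertex once the boundary has gcd(1,4) + gcd(24,6) + gcd(11,7) + gcd(14,9) = 1+6+1+1 = 9.
By Pick's theorem I = A − B/2 + 1 = 149.5 − 9/2 + 1 = 146.

146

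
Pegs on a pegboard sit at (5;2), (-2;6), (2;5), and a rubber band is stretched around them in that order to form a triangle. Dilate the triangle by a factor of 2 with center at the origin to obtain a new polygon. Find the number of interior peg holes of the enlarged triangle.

The shoelace formula gives twice the area as |[5·6 − (-2)·2] + [(-2)·5 − 2·6] + [2·2 − 5·5]| = 9, so the area is 4.5.
Along each edge there are gcd(|Δx|,|Δy|)+1 lattice points, so counting each shared vertex once the boundary has gcd(7,4) + gcd(4,1) + gcd(3,3) = 1+1+3 = 5.
Scaling by 2 multiplies the area by 2² = 4 (so the new area is 18) and multiplies the boundary lattice-point count by 2, giving 10.
By Pick's theorem, the interior count of the dilated polygon is 18 − 10/2 + 1 = 14.

14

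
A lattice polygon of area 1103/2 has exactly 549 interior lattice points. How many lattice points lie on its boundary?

7

Pick's theorem gives A = I + B/2 − 1, so B = 2(A − I + 1) = 2(1103/2 − 549 + 1) = 7.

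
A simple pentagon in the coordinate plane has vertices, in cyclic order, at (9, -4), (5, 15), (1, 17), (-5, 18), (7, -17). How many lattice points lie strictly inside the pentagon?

The shoelace formula gives twice the area as |(9·15 − 5·(-4)) + (5·17 − 1·15) + (1·18 − (-5)·17) + ((-5)·(-17) − 7·18) + (7·(-4) − 9·(-17))| = 412, so the area is 206.
The number of boundary lattice points is Σ gcd(|Δx|,|Δy|) = gcd(4,19) + gcd(4,2) + gcd(6,1) + gcd(12,35) + gcd(2,13) = 1+2+1+1+1 = 6.
Pick's theorem gives I = A − B/2 + 1 = 206 − 6/2 + 1 = 204.

204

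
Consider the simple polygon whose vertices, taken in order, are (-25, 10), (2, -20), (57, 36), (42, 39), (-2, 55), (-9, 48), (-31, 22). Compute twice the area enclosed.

Using the shoelace formula, 2A = |((-25)·(-20) − 2·10) + (2·36 − 57·(-20)) + (57·39 − 42·36) + (42·55 − (-2)·39) + ((-2)·48 − (-9)·55) + ((-9)·22 − (-31)·48) + ((-31)·10 − (-25)·22)| = 6720, so the area is 3360.

6720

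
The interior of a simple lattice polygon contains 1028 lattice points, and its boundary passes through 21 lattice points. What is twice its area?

2075

Pick's theorem states A = I + B/2 − 1, so A = 1028 + 21/2 − 1 = 2075/2.
Hence 2A = 2075.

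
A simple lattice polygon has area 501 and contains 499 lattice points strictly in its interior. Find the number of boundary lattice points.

6

Pick's theorem gives A = I + B/2 − 1, so B = 2(A − I + 1) = 2(501 − 499 + 1) = 6.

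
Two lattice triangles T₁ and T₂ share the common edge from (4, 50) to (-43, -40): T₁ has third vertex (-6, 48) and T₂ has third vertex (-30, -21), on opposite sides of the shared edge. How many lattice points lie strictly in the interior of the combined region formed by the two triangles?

The union is the simple quadrilateral with vertices (4, 50), (-6, 48), (-43, -40), (-30, -21) in order.
By the shoelace formula, twice the signed area is |[4·48 − (-6)·50] + [(-6)·(-40) − (-43)·48] + [(-43)·(-21) − (-30)·(-40)] + [(-30)·50 − 4·(-21)]| = 1083, so the area is 541.5.
The number of boundary lattice points is Σ gcd(|Δx|,|Δy|) = gcd(10,2) + gcd(37,88) + gcd(13,19) + gcd(34,71) = 2+1+1+1 = 5.
By Pick's theorem I = A − B/2 + 1 = 541.5 − 5/2 + 1 = 540.

540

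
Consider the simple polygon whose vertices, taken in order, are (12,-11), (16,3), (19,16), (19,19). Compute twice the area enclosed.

The shoelace formula gives twice the area as |[12·3 − 16·(-11)] + [16·16 − 19·3] + [19·19 − 19·16] + [19·(-11) − 12·19]| = 31, so the area is 15.5.

31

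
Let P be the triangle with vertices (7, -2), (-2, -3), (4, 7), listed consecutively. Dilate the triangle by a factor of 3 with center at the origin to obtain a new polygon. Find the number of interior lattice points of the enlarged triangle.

The shoelace formula gives twice the area as |(7·(-3) − (-2)·(-2)) + ((-2)·7 − 4·(-3)) + (4·(-2) − 7·7)| = 84, so the area is 42.
Along each edge there are gcd(|Δx|,|Δy|)+1 lattice points, so counting each shared vertex once the boundary has gcd(9,1) + gcd(6,10) + gcd(3,9) = 1+2+3 = 6.
Scaling by 3 multiplies the area by 3² = 9 (so the new area is 378) and multiplies the boundary lattice-point count by 3, giving 18.
By Pick's theorem, the interior count of the dilated polygon is 378 − 18/2 + 1 = 370.

370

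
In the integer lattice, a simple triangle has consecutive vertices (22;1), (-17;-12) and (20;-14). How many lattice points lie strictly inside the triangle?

Using the shoelace formula, 2A = |[22·(-12) − (-17)·1] + [(-17)·(-14) − 20·(-12)] + [20·1 − 22·(-14)]| = 559, so the area is 559/2.
Summing gcd(|Δx|,|Δy|) over the edges gives the boundary count: gcd(39,13) + gcd(37,2) + gcd(2,15) = 13+1+1 = 15.
By Pick's theorem A = I + B/2 − 1, so I = 559/2 − 15/2 + 1 = 273.

273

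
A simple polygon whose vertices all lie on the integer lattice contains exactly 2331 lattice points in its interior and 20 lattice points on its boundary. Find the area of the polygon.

By Pick's theorem, A = I + B/2 − 1 = 2331 + 20/2 − 1 = 2340.

2340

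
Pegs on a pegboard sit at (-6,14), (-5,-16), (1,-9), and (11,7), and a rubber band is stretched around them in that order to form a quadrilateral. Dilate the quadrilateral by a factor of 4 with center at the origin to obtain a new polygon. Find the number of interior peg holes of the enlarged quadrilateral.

By the shoelace formula, twice the signed area is |[(-6)·(-16) − (-5)·14] + [(-5)·(-9) − 1·(-16)] + [1·7 − 11·(-9)] + [11·14 − (-6)·7]| = 529, so the area is 529/2.
The number of boundary lattice points is Σ gcd(|Δx|,|Δy|) = gcd(1,30) + gcd(6,7) + gcd(10,16) + gcd(17,7) = 1+1+2+1 = 5.
Scaling by 4 multiplies the area by 4² = 16 (so the new area is 4232) and multiplies the boundary lattice-point count by 4, giving 20.
By Pick's theorem, the interior count of the dilated polygon is 4232 − 20/2 + 1 = 4223.

4223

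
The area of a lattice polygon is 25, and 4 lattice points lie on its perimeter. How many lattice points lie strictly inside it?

From Pick's theorem, I = A − B/2 + 1 = 25 − 4/2 + 1 = 24.

24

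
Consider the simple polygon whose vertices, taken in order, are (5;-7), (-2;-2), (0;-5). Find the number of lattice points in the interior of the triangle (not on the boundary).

5

Using the shoelace formula, 2A = |(5·(-2) − (-2)·(-7)) + ((-2)·(-5) − 0·(-2)) + (0·(-7) − 5·(-5))| = 11, so the area is 11/2.
Summing gcd(|Δx|,|Δy|) over the edges gives the boundary count: gcd(7,5) + gcd(2,3) + gcd(5,2) = 1+1+1 = 3.
Pick's theorem gives I = A − B/2 + 1 = 11/2 − 3/2 + 1 = 5.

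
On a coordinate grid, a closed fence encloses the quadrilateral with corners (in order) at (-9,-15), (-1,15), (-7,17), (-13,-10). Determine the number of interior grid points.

164

The shoelace formula gives twice the area as |[(-9)·15 − (-1)·(-15)] + [(-1)·17 − (-7)·15] + [(-7)·(-10) − (-13)·17] + [(-13)·(-15) − (-9)·(-10)]| = 334, so the area is 167.
Summing gcd(|Δx|,|Δy|) over the edges gives the boundary count: gcd(8,30) + gcd(6,2) + gcd(6,27) + gcd(4,5) = 2+2+3+1 = 8.
Pick's theorem gives I = A − B/2 + 1 = 167 − 8/2 + 1 = 164.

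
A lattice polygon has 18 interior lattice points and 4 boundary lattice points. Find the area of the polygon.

Pick's theorem states A = I + B/2 − 1, so A = 18 + 4/2 − 1 = 19.

19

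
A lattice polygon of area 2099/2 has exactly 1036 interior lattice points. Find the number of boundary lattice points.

Pick's theorem gives A = I + B/2 − 1, so B = 2(A − I + 1) = 2(2099/2 − 1036 + 1) = 29.

29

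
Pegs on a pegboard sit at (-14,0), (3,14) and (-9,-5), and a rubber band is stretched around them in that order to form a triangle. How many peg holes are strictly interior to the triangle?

The shoelace formula gives twice the area as |[(-14)·14 − 3·0] + [3·(-5) − (-9)·14] + [(-9)·0 − (-14)·(-5)]| = 155, so the area is 77.5.
Summing gcd(|Δx|,|Δy|) over the edges gives the boundary count: gcd(17,14) + gcd(12,19) + gcd(5,5) = 1+1+5 = 7.
Pick's theorem gives I = A − B/2 + 1 = 77.5 − 7/2 + 1 = 75.

75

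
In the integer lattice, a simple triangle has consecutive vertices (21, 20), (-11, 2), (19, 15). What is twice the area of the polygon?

124

The shoelace formula gives twice the area as |(21·2 − (-11)·20) + ((-11)·15 − 19·2) + (19·20 − 21·15)| = 124, so the area is 62.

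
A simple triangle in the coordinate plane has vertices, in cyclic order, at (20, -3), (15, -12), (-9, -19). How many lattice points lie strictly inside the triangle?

By the shoelace formula, twice the signed area is |(20·(-12) − 15·(-3)) + (15·(-19) − (-9)·(-12)) + ((-9)·(-3) − 20·(-19))| = 181, so the area is 90.5.
The number of boundary lattice points is Σ gcd(|Δx|,|Δy|) = gcd(5,9) + gcd(24,7) + gcd(29,16) = 1+1+1 = 3.
Pick's theorem gives I = A − B/2 + 1 = 90.5 − 3/2 + 1 = 90.

90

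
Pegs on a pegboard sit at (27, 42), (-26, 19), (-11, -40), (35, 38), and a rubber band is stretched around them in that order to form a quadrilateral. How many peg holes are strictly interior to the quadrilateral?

The shoelace formula gives twice the area as |(27·19 − (-26)·42) + ((-26)·(-40) − (-11)·19) + ((-11)·38 − 35·(-40)) + (35·42 − 27·38)| = 4280, so the area is 2140.
The number of boundary lattice points is Σ gcd(|Δx|,|Δy|) = gcd(53,23) + gcd(15,59) + gcd(46,78) + gcd(8,4) = 1+1+2+4 = 8.
By Pick's theorem A = I + B/2 − 1, so I = 2140 − 8/2 + 1 = 2137.

2137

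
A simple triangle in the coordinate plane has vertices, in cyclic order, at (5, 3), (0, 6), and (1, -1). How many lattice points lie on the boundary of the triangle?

The number of boundary lattice points is Σ gcd(|Δx|,|Δy|) = gcd(5,3) + gcd(1,7) + gcd(4,4) = 1+1+4 = 6.

6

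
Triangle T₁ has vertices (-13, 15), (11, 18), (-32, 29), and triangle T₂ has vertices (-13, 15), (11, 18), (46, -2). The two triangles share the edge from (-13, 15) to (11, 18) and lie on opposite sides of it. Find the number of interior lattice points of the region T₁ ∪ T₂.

The union is the simple quadrilateral with vertices (-13, 15), (-32, 29), (11, 18), (46, -2) in order.
Using the shoelace formula, 2A = |((-13)·29 − (-32)·15) + ((-32)·18 − 11·29) + (11·(-2) − 46·18) + (46·15 − (-13)·(-2))| = 978, so the area is 489.
Summing gcd(|Δx|,|Δy|) over the edges gives the boundary count: gcd(19,14) + gcd(43,11) + gcd(35,20) + gcd(59,17) = 1+1+5+1 = 8.
By Pick's theorem I = A − B/2 + 1 = 489 − 8/2 + 1 = 486.

486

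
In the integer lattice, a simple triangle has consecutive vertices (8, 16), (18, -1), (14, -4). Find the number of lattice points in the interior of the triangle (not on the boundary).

Using the shoelace formula, 2A = |(8·(-1) − 18·16) + (18·(-4) − 14·(-1)) + (14·16 − 8·(-4))| = 98, so the area is 49.
Summing gcd(|Δx|,|Δy|) over the edges gives the boundary count: gcd(10,17) + gcd(4,3) + gcd(6,20) = 1+1+2 = 4.
By Pick's theorem A = I + B/2 − 1, so I = 49 − 4/2 + 1 = 48.

48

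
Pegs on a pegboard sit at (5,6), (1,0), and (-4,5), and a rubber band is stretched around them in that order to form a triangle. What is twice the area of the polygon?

50

The shoelace formula gives twice the area as |[5·0 − 1·6] + [1·5 − (-4)·0] + [(-4)·6 − 5·5]| = 50, so the area is 25.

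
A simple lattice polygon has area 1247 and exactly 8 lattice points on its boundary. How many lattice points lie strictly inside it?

1244

Pick's theorem A = I + B/2 − 1 rearranges to I = A − B/2 + 1 = 1247 − 8/2 + 1 = 1244.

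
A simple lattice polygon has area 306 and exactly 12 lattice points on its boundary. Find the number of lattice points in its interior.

301

Pick's theorem A = I + B/2 − 1 rearranges to I = A − B/2 + 1 = 306 − 12/2 + 1 = 301.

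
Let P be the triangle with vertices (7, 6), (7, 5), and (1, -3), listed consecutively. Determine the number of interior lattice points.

The shoelace formula gives twice the area as |[7·5 − 7·6] + [7·(-3) − 1·5] + [1·6 − 7·(-3)]| = 6, so the area is 3.
The number of boundary lattice points is Σ gcd(|Δx|,|Δy|) = gcd(0,1) + gcd(6,8) + gcd(6,9) = 1+2+3 = 6.
By Pick's theorem A = I + B/2 − 1, so I = 3 − 6/2 + 1 = 1.

1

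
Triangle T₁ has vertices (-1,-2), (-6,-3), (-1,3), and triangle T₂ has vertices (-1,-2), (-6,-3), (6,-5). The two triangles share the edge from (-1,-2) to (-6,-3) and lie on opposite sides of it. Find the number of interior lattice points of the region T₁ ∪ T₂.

20

The union is the simple quadrilateral with vertices (-1,-2), (-1,3), (-6,-3), (6,-5) in order.
By the shoelace formula, twice the signed area is |((-1)·3 − (-1)·(-2)) + ((-1)·(-3) − (-6)·3) + ((-6)·(-5) − 6·(-3)) + (6·(-2) − (-1)·(-5))| = 47, so the area is 23.5.
Along each edge there are gcd(|Δx|,|Δy|)+1 lattice points, so counting each shared vertex once the boundary has gcd(0,5) + gcd(5,6) + gcd(12,2) + gcd(7,3) = 5+1+2+1 = 9.
By Pick's theorem I = A − B/2 + 1 = 23.5 − 9/2 + 1 = 20.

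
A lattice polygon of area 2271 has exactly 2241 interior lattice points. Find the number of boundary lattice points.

Pick's theorem gives A = I + B/2 − 1, so B = 2(A − I + 1) = 2(2271 − 2241 + 1) = 62.

62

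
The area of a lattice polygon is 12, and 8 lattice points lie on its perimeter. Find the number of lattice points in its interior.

9

From Pick's theorem, I = A − B/2 + 1 = 12 − 8/2 + 1 = 9.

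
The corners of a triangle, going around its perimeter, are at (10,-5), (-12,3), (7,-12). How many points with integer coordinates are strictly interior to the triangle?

88

The shoelace formula gives twice the area as |[10·3 − (-12)·(-5)] + [(-12)·(-12) − 7·3] + [7·(-5) − 10·(-12)]| = 178, so the area is 89.
Summing gcd(|Δx|,|Δy|) over the edges gives the boundary count: gcd(22,8) + gcd(19,15) + gcd(3,7) = 2+1+1 = 4.
By Pick's theorem A = I + B/2 − 1, so I = 89 − 4/2 + 1 = 88.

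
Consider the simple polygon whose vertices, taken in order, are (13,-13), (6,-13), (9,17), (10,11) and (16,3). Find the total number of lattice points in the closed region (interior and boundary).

The shoelace formula gives twice the area as |[13·(-13) − 6·(-13)] + [6·17 − 9·(-13)] + [9·11 − 10·17] + [10·3 − 16·11] + [16·(-13) − 13·3]| = 336, so the area is 168.
Summing gcd(|Δx|,|Δy|) over the edges gives the boundary count: gcd(7,0) + gcd(3,30) + gcd(1,6) + gcd(6,8) + gcd(3,16) = 7+3+1+2+1 = 14.
Pick's theorem gives I = A − B/2 + 1 = 168 − 14/2 + 1 = 162, so the closed region contains I + B = 162 + 14 = 176 lattice points.

176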